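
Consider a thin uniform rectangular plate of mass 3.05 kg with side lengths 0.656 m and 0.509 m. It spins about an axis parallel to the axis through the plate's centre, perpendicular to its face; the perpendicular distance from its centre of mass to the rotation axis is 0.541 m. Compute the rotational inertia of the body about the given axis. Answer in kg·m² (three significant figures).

1.07

I_cm = (1/12)M(a²+b²) = (1/12)(3.05)[(0.656)² + (0.509)²] = 0.17523 kg·m²; centre at d = 0.541 m, so I = I_cm + Md² gives I = 0.17523 + (3.05)(0.541)² = 1.0679 kg·m².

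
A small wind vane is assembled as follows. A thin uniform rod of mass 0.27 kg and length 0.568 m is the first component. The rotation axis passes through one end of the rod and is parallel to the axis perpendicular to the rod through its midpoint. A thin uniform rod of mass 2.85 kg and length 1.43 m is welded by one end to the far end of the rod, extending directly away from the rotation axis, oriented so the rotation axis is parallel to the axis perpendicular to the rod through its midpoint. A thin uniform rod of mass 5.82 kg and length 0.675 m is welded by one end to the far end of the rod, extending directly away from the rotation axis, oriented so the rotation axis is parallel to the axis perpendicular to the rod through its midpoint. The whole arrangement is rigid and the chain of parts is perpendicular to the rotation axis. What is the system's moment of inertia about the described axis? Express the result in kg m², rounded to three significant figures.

Thin rod: I_cm = (1/12)ML² = (1/12)(0.27)(0.568)² = 0.007259 kg m²; centre at d = 0.284 m, so the parallel axis theorem gives I = 0.007259 + (0.27)(0.284)² = 0.029036 kg m².
Thin rod: I_cm = (1/12)ML² = (1/12)(2.85)(1.43)² = 0.48566 kg m²; centre at d = 0.284 + 0.284 + 0.715 = 1.283 m, so the parallel axis theorem gives I = 0.48566 + (2.85)(1.283)² = 5.177 kg m².
Thin rod: I_cm = (1/12)ML² = (1/12)(5.82)(0.675)² = 0.22098 kg m²; centre at d = 0.284 + 0.284 + 0.715 + 0.715 + 0.3375 = 2.3355 m, so the parallel axis theorem gives I = 0.22098 + (5.82)(2.3355)² = 31.967 kg m².
Total I = 0.029036 + 5.177 + 31.967 = 37.173 kg m².

37.2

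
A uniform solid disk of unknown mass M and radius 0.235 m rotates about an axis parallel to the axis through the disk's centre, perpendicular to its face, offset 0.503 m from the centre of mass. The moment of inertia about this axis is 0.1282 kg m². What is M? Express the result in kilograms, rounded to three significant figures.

I = I_cm + Md² = (1/2)MR² + Md² = M·[0.5·(0.235)² + (0.503)²] = M·0.28062.
So M = 0.1282 / 0.28062 = 0.45684 kg.

0.457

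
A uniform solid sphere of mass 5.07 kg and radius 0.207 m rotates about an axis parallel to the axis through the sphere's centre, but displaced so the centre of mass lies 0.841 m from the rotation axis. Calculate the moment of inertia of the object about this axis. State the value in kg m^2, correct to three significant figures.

I_cm = (2/5)MR² = (2/5)(5.07)(0.207)² = 0.086898 kg m^2; centre at d = 0.841 m, so the parallel axis theorem gives I = 0.086898 + (5.07)(0.841)² = 3.6728 kg m^2.

3.67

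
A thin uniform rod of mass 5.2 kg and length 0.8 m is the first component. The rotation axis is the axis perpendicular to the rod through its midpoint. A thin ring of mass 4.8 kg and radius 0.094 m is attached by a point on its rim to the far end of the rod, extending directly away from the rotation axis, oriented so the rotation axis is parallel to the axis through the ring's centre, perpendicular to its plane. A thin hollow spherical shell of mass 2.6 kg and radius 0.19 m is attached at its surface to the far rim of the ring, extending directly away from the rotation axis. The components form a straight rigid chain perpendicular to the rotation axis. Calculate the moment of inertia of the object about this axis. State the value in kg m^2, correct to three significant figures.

Thin rod: I_cm = (1/12)ML² = (1/12)(5.2)(0.8)² = 0.27733 kg m^2; axis through the centre, so I = 0.27733 kg m^2.
Thin ring: I_cm = MR² = (4.8)(0.094)² = 0.042413 kg m^2; centre at d = 0.4 + 0.094 = 0.494 m, so I = I_cm + Md² gives I = 0.042413 + (4.8)(0.494)² = 1.2138 kg m^2.
Spherical shell: I_cm = (2/3)MR² = (2/3)(2.6)(0.19)² = 0.062573 kg m^2; centre at d = 0.4 + 0.094 + 0.094 + 0.19 = 0.778 m, so I = I_cm + Md² gives I = 0.062573 + (2.6)(0.778)² = 1.6363 kg m^2.
Total I = 0.27733 + 1.2138 + 1.6363 = 3.1274 kg m^2.

3.13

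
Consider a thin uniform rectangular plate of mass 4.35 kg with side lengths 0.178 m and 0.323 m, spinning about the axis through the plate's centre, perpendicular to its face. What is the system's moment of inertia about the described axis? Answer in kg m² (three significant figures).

I_cm = (1/12)M(a²+b²) = (1/12)(4.35)[(0.178)² + (0.323)²] = 0.049305 kg m²; axis through the centre, so I = 0.049305 kg m².

0.0493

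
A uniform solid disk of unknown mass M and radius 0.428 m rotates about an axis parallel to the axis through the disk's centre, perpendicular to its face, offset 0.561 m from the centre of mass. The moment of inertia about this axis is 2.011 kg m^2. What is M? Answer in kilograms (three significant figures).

I = I_cm + Md² = (1/2)MR² + Md² = M·[0.5·(0.428)² + (0.561)²] = M·0.40631.
So M = 2.011 / 0.40631 = 4.9494 kg.

4.95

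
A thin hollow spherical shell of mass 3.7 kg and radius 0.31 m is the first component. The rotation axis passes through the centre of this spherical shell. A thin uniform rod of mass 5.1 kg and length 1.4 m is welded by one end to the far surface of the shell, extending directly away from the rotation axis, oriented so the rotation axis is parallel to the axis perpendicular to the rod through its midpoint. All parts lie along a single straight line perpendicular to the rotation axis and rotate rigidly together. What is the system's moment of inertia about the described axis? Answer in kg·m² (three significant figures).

Spherical shell: I_cm = (2/3)MR² = (2/3)(3.7)(0.31)² = 0.23705 kg·m²; axis through the centre, so I = 0.23705 kg·m².
Thin rod: I_cm = (1/12)ML² = (1/12)(5.1)(1.4)² = 0.833 kg·m²; centre at d = 0.31 + 0.7 = 1.01 m, so I = I_cm + Md² gives I = 0.833 + (5.1)(1.01)² = 6.0355 kg·m².
Total I = 0.23705 + 6.0355 = 6.2726 kg·m².

6.27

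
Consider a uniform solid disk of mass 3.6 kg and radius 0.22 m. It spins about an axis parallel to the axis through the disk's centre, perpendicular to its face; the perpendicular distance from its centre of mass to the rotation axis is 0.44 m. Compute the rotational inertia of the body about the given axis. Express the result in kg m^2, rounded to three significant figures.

I_cm = (1/2)MR² = (1/2)(3.6)(0.22)² = 0.08712 kg m^2; centre at d = 0.44 m, so the parallel axis theorem gives I = 0.08712 + (3.6)(0.44)² = 0.78408 kg m^2.

0.784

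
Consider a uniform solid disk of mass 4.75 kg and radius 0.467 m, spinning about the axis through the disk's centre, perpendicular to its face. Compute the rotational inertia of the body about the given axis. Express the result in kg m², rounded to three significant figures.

0.518

I_cm = (1/2)MR² = (1/2)(4.75)(0.467)² = 0.51796 kg m²; axis through the centre, so I = 0.51796 kg m².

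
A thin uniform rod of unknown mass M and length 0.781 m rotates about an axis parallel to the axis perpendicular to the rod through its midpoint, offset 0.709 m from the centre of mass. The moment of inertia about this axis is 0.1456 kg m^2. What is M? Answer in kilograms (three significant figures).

0.263

I = I_cm + Md² = (1/12)ML² + Md² = M·[0.0833333·(0.781)² + (0.709)²] = M·0.55351.
So M = 0.1456 / 0.55351 = 0.26305 kg.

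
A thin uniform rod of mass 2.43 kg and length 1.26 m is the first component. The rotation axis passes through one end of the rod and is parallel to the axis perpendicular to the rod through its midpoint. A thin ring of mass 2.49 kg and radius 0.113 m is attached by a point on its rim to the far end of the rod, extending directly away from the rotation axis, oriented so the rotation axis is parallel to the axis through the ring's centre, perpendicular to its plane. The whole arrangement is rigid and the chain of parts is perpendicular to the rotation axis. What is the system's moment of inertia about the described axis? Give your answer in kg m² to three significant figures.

6.01

Thin rod: I_cm = (1/12)ML² = (1/12)(2.43)(1.26)² = 0.32149 kg m²; centre at d = 0.63 m, so the parallel axis theorem gives I = 0.32149 + (2.43)(0.63)² = 1.286 kg m².
Thin ring: I_cm = MR² = (2.49)(0.113)² = 0.031795 kg m²; centre at d = 0.63 + 0.63 + 0.113 = 1.373 m, so the parallel axis theorem gives I = 0.031795 + (2.49)(1.373)² = 4.7258 kg m².
Total I = 1.286 + 4.7258 = 6.0117 kg m².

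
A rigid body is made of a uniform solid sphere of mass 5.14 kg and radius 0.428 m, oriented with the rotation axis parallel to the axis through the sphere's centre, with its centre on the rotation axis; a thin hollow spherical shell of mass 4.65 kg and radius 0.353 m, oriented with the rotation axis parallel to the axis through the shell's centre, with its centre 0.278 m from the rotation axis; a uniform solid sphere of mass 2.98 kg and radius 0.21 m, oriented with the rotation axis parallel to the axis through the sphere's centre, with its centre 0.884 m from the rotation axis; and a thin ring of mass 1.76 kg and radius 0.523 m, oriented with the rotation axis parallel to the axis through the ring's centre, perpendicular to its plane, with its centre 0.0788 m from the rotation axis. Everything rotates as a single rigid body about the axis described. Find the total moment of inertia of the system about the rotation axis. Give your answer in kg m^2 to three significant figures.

4.00

Solid sphere: I_cm = (2/5)MR² = (2/5)(5.14)(0.428)² = 0.37663 kg m^2; axis through the centre, so I = 0.37663 kg m^2.
Spherical shell: I_cm = (2/3)MR² = (2/3)(4.65)(0.353)² = 0.38629 kg m^2; centre at d = 0.278 m, so the parallel axis theorem gives I = 0.38629 + (4.65)(0.278)² = 0.74566 kg m^2.
Solid sphere: I_cm = (2/5)MR² = (2/5)(2.98)(0.21)² = 0.052567 kg m^2; centre at d = 0.884 m, so the parallel axis theorem gives I = 0.052567 + (2.98)(0.884)² = 2.3813 kg m^2.
Thin ring: I_cm = MR² = (1.76)(0.523)² = 0.48141 kg m^2; centre at d = 0.0788 m, so the parallel axis theorem gives I = 0.48141 + (1.76)(0.0788)² = 0.49234 kg m^2.
Total I = 0.37663 + 0.74566 + 2.3813 + 0.49234 = 3.9959 kg m^2.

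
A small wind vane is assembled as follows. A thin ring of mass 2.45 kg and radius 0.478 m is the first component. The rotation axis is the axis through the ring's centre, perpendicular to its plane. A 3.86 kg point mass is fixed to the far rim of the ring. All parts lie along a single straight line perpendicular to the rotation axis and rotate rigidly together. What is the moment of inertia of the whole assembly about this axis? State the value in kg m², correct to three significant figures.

1.44

Thin ring: I_cm = MR² = (2.45)(0.478)² = 0.55979 kg m²; axis through the centre, so I = 0.55979 kg m².
Point mass: I_cm = 0; centre at d = 0.478 m, so I = I_cm + Md² gives I = 0 + (3.86)(0.478)² = 0.88195 kg m².
Total I = 0.55979 + 0.88195 = 1.4417 kg m².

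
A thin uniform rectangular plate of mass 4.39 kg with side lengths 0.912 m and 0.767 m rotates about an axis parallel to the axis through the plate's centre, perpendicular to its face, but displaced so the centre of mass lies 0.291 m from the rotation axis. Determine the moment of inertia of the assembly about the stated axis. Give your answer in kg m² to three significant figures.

I_cm = (1/12)M(a²+b²) = (1/12)(4.39)[(0.912)² + (0.767)²] = 0.5195 kg m²; centre at d = 0.291 m, so I = I_cm + Md² gives I = 0.5195 + (4.39)(0.291)² = 0.89124 kg m².

0.891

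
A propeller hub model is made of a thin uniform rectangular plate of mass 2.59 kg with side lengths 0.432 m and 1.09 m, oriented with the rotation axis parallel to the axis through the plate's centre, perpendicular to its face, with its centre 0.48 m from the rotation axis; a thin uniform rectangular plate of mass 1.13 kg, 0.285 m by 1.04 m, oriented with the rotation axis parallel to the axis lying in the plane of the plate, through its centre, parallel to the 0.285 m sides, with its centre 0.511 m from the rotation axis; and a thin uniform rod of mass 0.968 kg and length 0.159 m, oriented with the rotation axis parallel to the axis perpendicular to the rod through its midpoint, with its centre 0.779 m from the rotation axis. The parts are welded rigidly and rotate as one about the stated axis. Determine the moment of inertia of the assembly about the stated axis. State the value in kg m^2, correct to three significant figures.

1.88

Rectangular plate: I_cm = (1/12)M(a²+b²) = (1/12)(2.59)[(0.432)² + (1.09)²] = 0.29671 kg m^2; centre at d = 0.48 m, so I = I_cm + Md² gives I = 0.29671 + (2.59)(0.48)² = 0.89345 kg m^2.
Rectangular plate: I_cm = (1/12)Mb² = (1/12)(1.13)(1.04)² = 0.10185 kg m^2; centre at d = 0.511 m, so I = I_cm + Md² gives I = 0.10185 + (1.13)(0.511)² = 0.39692 kg m^2.
Thin rod: I_cm = (1/12)ML² = (1/12)(0.968)(0.159)² = 0.0020393 kg m^2; centre at d = 0.779 m, so I = I_cm + Md² gives I = 0.0020393 + (0.968)(0.779)² = 0.58946 kg m^2.
Total I = 0.89345 + 0.39692 + 0.58946 = 1.8798 kg m^2.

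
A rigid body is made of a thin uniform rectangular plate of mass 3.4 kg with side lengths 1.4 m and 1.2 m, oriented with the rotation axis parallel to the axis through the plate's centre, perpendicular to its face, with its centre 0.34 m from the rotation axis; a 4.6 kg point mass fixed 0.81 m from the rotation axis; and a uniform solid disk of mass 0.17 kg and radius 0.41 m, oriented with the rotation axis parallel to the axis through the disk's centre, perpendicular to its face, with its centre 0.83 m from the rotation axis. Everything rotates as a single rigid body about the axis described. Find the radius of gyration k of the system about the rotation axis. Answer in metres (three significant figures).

Rectangular plate: I_cm = (1/12)M(a²+b²) = (1/12)(3.4)[(1.4)² + (1.2)²] = 0.96333 kg m²; centre at d = 0.34 m, so I = I_cm + Md² gives I = 0.96333 + (3.4)(0.34)² = 1.3564 kg m².
Point mass: I_cm = 0; centre at d = 0.81 m, so I = I_cm + Md² gives I = 0 + (4.6)(0.81)² = 3.0181 kg m².
Solid disk: I_cm = (1/2)MR² = (1/2)(0.17)(0.41)² = 0.014288 kg m²; centre at d = 0.83 m, so I = I_cm + Md² gives I = 0.014288 + (0.17)(0.83)² = 0.1314 kg m².
Total I = 4.5058 kg m²; total mass M = 8.17 kg.
k = √(I/M) = √(4.5058/8.17) = 0.74264 m.

0.743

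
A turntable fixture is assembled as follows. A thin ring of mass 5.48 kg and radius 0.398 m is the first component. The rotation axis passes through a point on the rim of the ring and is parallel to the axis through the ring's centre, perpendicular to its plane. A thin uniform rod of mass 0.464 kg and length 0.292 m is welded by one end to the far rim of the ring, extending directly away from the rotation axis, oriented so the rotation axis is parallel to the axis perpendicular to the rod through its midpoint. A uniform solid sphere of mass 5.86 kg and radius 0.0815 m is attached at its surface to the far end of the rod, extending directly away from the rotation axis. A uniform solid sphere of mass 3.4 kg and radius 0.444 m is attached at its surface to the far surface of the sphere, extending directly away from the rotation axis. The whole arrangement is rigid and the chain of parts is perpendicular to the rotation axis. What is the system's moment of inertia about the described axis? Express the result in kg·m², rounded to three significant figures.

Thin ring: I_cm = MR² = (5.48)(0.398)² = 0.86805 kg·m²; centre at d = 0.398 m, so I = I_cm + Md² gives I = 0.86805 + (5.48)(0.398)² = 1.7361 kg·m².
Thin rod: I_cm = (1/12)ML² = (1/12)(0.464)(0.292)² = 0.0032969 kg·m²; centre at d = 0.398 + 0.398 + 0.146 = 0.942 m, so I = I_cm + Md² gives I = 0.0032969 + (0.464)(0.942)² = 0.41503 kg·m².
Solid sphere: I_cm = (2/5)MR² = (2/5)(5.86)(0.0815)² = 0.015569 kg·m²; centre at d = 0.398 + 0.398 + 0.146 + 0.146 + 0.0815 = 1.1695 m, so I = I_cm + Md² gives I = 0.015569 + (5.86)(1.1695)² = 8.0305 kg·m².
Solid sphere: I_cm = (2/5)MR² = (2/5)(3.4)(0.444)² = 0.2681 kg·m²; centre at d = 0.398 + 0.398 + 0.146 + 0.146 + 0.0815 + 0.0815 + 0.444 = 1.695 m, so I = I_cm + Md² gives I = 0.2681 + (3.4)(1.695)² = 10.036 kg·m².
Total I = 1.7361 + 0.41503 + 8.0305 + 10.036 = 20.218 kg·m².

20.2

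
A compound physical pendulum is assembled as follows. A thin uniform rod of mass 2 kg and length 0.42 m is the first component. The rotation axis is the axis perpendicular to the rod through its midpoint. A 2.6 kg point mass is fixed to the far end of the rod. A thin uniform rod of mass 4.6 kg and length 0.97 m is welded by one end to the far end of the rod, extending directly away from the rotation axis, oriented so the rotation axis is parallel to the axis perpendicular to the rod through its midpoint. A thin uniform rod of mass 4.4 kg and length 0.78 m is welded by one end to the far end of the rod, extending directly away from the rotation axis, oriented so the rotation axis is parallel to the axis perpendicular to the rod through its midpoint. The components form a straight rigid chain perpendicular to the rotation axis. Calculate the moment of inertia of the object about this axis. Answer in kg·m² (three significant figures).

13.8

Thin rod: I_cm = (1/12)ML² = (1/12)(2)(0.42)² = 0.0294 kg·m²; axis through the centre, so I = 0.0294 kg·m².
Point mass: I_cm = 0; centre at d = 0.21 m, so the parallel axis theorem gives I = 0 + (2.6)(0.21)² = 0.11466 kg·m².
Thin rod: I_cm = (1/12)ML² = (1/12)(4.6)(0.97)² = 0.36068 kg·m²; centre at d = 0.21 + 0.485 = 0.695 m, so the parallel axis theorem gives I = 0.36068 + (4.6)(0.695)² = 2.5826 kg·m².
Thin rod: I_cm = (1/12)ML² = (1/12)(4.4)(0.78)² = 0.22308 kg·m²; centre at d = 0.21 + 0.485 + 0.485 + 0.39 = 1.57 m, so the parallel axis theorem gives I = 0.22308 + (4.4)(1.57)² = 11.069 kg·m².
Total I = 0.0294 + 0.11466 + 2.5826 + 11.069 = 13.795 kg·m².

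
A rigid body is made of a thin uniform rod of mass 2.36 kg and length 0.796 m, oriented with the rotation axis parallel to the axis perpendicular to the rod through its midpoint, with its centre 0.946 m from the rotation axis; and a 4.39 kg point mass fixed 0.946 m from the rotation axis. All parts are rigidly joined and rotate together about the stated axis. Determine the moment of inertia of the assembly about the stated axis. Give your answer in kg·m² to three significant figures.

6.17

Thin rod: I_cm = (1/12)ML² = (1/12)(2.36)(0.796)² = 0.12461 kg·m²; centre at d = 0.946 m, so I = I_cm + Md² gives I = 0.12461 + (2.36)(0.946)² = 2.2366 kg·m².
Point mass: I_cm = 0; centre at d = 0.946 m, so I = I_cm + Md² gives I = 0 + (4.39)(0.946)² = 3.9287 kg·m².
Total I = 2.2366 + 3.9287 = 6.1653 kg·m².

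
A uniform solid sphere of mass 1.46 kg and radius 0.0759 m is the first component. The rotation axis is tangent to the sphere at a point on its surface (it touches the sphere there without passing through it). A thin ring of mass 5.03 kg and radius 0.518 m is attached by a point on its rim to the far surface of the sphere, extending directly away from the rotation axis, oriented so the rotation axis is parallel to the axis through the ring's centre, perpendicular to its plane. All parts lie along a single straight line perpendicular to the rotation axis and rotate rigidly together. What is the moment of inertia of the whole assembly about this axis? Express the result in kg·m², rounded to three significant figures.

Solid sphere: I_cm = (2/5)MR² = (2/5)(1.46)(0.0759)² = 0.0033643 kg·m²; centre at d = 0.0759 m, so I = I_cm + Md² gives I = 0.0033643 + (1.46)(0.0759)² = 0.011775 kg·m².
Thin ring: I_cm = MR² = (5.03)(0.518)² = 1.3497 kg·m²; centre at d = 0.0759 + 0.0759 + 0.518 = 0.6698 m, so I = I_cm + Md² gives I = 1.3497 + (5.03)(0.6698)² = 3.6063 kg·m².
Total I = 0.011775 + 3.6063 = 3.6181 kg·m².

3.62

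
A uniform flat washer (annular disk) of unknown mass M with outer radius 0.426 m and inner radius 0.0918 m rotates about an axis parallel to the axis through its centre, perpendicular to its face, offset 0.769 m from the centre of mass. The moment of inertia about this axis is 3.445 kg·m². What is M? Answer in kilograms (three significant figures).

I = I_cm + Md² = (1/2)M(R²+r²) + Md² = M·[0.5·[(0.426)² + (0.0918)²] + (0.769)²] = M·0.68631.
So M = 3.445 / 0.68631 = 5.0196 kg.

5.02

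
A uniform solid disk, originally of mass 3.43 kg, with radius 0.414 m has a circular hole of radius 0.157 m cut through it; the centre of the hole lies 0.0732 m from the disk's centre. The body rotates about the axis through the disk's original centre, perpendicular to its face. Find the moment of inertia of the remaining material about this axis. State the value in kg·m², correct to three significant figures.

Unpierced body about its centre: I₀ = (1/2)MR² = (1/2)(3.43)(0.414)² = 0.29394 kg·m².
The removed disk has mass m = M·(r/R)² = (3.43)(0.157/0.414)² = 0.49328 kg (same uniform areal density).
Its moment of inertia about the rotation axis (parallel-axis theorem): I_hole = (1/2)mr² + md² = (1/2)(0.49328)(0.157)² + (0.49328)(0.0732)² = 0.0087225 kg·m².
Treating the hole as negative mass, I = I₀ − I_hole = 0.29394 − 0.0087225 = 0.28522 kg·m².

0.285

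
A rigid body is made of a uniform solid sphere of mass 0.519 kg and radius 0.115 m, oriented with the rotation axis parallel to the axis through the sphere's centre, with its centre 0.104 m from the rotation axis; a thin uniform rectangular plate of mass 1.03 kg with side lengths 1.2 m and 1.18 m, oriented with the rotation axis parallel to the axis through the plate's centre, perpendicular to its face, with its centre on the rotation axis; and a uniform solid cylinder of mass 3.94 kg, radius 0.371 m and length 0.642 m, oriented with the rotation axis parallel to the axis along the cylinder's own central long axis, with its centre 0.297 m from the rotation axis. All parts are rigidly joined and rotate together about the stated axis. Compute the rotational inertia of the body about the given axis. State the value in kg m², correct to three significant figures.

Solid sphere: I_cm = (2/5)MR² = (2/5)(0.519)(0.115)² = 0.0027455 kg m²; centre at d = 0.104 m, so I = I_cm + Md² gives I = 0.0027455 + (0.519)(0.104)² = 0.008359 kg m².
Rectangular plate: I_cm = (1/12)M(a²+b²) = (1/12)(1.03)[(1.2)² + (1.18)²] = 0.24311 kg m²; axis through the centre, so I = 0.24311 kg m².
Solid cylinder: I_cm = (1/2)MR² = (1/2)(3.94)(0.371)² = 0.27115 kg m²; centre at d = 0.297 m, so I = I_cm + Md² gives I = 0.27115 + (3.94)(0.297)² = 0.6187 kg m².
Total I = 0.008359 + 0.24311 + 0.6187 = 0.87017 kg m².

0.870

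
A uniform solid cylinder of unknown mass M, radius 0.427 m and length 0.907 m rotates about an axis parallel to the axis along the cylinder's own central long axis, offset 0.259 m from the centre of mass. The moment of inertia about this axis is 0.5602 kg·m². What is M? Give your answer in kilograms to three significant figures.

3.54

I = I_cm + Md² = (1/2)MR² + Md² = M·[0.5·(0.427)² + (0.259)²] = M·0.15825.
So M = 0.5602 / 0.15825 = 3.5401 kg.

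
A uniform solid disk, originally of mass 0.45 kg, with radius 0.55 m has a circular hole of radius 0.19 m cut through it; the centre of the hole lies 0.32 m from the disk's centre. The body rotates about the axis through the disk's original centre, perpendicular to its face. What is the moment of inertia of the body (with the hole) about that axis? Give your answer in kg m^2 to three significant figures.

Unpierced body about its centre: I₀ = (1/2)MR² = (1/2)(0.45)(0.55)² = 0.068063 kg m^2.
The removed disk has mass m = M·(r/R)² = (0.45)(0.19/0.55)² = 0.053702 kg (same uniform areal density).
Its moment of inertia about the rotation axis (parallel-axis theorem): I_hole = (1/2)mr² + md² = (1/2)(0.053702)(0.19)² + (0.053702)(0.32)² = 0.0064685 kg m^2.
Treating the hole as negative mass, I = I₀ − I_hole = 0.068063 − 0.0064685 = 0.061594 kg m^2.

0.0616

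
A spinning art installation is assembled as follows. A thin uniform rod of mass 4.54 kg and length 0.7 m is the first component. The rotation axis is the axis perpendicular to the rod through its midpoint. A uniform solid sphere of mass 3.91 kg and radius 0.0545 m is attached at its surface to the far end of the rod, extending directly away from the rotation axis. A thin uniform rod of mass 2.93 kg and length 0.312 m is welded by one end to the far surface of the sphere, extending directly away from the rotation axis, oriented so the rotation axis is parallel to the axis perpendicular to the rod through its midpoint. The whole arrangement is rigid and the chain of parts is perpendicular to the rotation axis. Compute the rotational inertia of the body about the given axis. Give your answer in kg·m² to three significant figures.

Thin rod: I_cm = (1/12)ML² = (1/12)(4.54)(0.7)² = 0.18538 kg·m²; axis through the centre, so I = 0.18538 kg·m².
Solid sphere: I_cm = (2/5)MR² = (2/5)(3.91)(0.0545)² = 0.0046455 kg·m²; centre at d = 0.35 + 0.0545 = 0.4045 m, so the parallel axis theorem gives I = 0.0046455 + (3.91)(0.4045)² = 0.6444 kg·m².
Thin rod: I_cm = (1/12)ML² = (1/12)(2.93)(0.312)² = 0.023768 kg·m²; centre at d = 0.35 + 0.0545 + 0.0545 + 0.156 = 0.615 m, so the parallel axis theorem gives I = 0.023768 + (2.93)(0.615)² = 1.132 kg·m².
Total I = 0.18538 + 0.6444 + 1.132 = 1.9618 kg·m².

1.96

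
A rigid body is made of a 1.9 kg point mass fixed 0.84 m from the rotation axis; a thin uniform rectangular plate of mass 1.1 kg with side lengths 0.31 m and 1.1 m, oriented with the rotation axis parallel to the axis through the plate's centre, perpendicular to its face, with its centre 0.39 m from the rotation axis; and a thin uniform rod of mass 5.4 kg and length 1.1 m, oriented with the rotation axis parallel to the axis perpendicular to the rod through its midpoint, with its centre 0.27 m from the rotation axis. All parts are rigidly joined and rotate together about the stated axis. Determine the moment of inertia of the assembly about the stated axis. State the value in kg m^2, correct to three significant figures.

Point mass: I_cm = 0; centre at d = 0.84 m, so the parallel axis theorem gives I = 0 + (1.9)(0.84)² = 1.3406 kg m^2.
Rectangular plate: I_cm = (1/12)M(a²+b²) = (1/12)(1.1)[(0.31)² + (1.1)²] = 0.11973 kg m^2; centre at d = 0.39 m, so the parallel axis theorem gives I = 0.11973 + (1.1)(0.39)² = 0.28704 kg m^2.
Thin rod: I_cm = (1/12)ML² = (1/12)(5.4)(1.1)² = 0.5445 kg m^2; centre at d = 0.27 m, so the parallel axis theorem gives I = 0.5445 + (5.4)(0.27)² = 0.93816 kg m^2.
Total I = 1.3406 + 0.28704 + 0.93816 = 2.5658 kg m^2.

2.57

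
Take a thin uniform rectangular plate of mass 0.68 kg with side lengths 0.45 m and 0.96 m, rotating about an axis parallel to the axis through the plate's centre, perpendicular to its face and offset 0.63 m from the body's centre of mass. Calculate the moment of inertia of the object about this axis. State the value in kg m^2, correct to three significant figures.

0.334

I_cm = (1/12)M(a²+b²) = (1/12)(0.68)[(0.45)² + (0.96)²] = 0.063699 kg m^2; centre at d = 0.63 m, so the parallel axis theorem gives I = 0.063699 + (0.68)(0.63)² = 0.33359 kg m^2.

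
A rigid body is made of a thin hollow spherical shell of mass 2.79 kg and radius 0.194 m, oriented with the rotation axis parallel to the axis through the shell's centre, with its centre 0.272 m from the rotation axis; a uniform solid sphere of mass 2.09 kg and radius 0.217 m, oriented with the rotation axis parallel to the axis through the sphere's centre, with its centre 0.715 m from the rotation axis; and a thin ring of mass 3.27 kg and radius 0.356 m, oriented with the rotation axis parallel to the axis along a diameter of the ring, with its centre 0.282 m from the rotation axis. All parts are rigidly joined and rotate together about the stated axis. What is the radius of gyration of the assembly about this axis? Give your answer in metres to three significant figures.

Spherical shell: I_cm = (2/3)MR² = (2/3)(2.79)(0.194)² = 0.070003 kg m²; centre at d = 0.272 m, so I = I_cm + Md² gives I = 0.070003 + (2.79)(0.272)² = 0.27642 kg m².
Solid sphere: I_cm = (2/5)MR² = (2/5)(2.09)(0.217)² = 0.039366 kg m²; centre at d = 0.715 m, so I = I_cm + Md² gives I = 0.039366 + (2.09)(0.715)² = 1.1078 kg m².
Thin ring: I_cm = (1/2)MR² = (1/2)(3.27)(0.356)² = 0.20721 kg m²; centre at d = 0.282 m, so I = I_cm + Md² gives I = 0.20721 + (3.27)(0.282)² = 0.46726 kg m².
Total I = 1.8515 kg m²; total mass M = 8.15 kg.
k = √(I/M) = √(1.8515/8.15) = 0.47663 m.

0.477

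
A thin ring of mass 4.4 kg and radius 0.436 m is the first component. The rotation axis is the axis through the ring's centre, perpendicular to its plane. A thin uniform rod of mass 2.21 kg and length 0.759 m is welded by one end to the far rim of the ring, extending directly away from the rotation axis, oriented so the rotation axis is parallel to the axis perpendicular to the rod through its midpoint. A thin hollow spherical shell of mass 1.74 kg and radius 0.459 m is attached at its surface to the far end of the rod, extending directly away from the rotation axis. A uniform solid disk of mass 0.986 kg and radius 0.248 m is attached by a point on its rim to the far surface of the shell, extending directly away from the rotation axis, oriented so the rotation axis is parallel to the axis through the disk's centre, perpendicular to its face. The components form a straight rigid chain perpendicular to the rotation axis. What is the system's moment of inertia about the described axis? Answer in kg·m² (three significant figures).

Thin ring: I_cm = MR² = (4.4)(0.436)² = 0.83642 kg·m²; axis through the centre, so I = 0.83642 kg·m².
Thin rod: I_cm = (1/12)ML² = (1/12)(2.21)(0.759)² = 0.10609 kg·m²; centre at d = 0.436 + 0.3795 = 0.8155 m, so the parallel axis theorem gives I = 0.10609 + (2.21)(0.8155)² = 1.5758 kg·m².
Spherical shell: I_cm = (2/3)MR² = (2/3)(1.74)(0.459)² = 0.24439 kg·m²; centre at d = 0.436 + 0.3795 + 0.3795 + 0.459 = 1.654 m, so the parallel axis theorem gives I = 0.24439 + (1.74)(1.654)² = 5.0045 kg·m².
Solid disk: I_cm = (1/2)MR² = (1/2)(0.986)(0.248)² = 0.030321 kg·m²; centre at d = 0.436 + 0.3795 + 0.3795 + 0.459 + 0.459 + 0.248 = 2.361 m, so the parallel axis theorem gives I = 0.030321 + (0.986)(2.361)² = 5.5266 kg·m².
Total I = 0.83642 + 1.5758 + 5.0045 + 5.5266 = 12.943 kg·m².

12.9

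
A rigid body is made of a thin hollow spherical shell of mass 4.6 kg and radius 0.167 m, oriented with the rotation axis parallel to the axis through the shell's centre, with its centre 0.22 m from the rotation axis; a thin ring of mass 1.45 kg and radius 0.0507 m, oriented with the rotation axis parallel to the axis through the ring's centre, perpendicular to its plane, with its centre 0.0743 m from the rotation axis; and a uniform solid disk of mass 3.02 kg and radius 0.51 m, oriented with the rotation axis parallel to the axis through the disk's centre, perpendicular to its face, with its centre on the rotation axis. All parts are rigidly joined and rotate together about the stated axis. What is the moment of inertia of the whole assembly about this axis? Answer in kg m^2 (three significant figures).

Spherical shell: I_cm = (2/3)MR² = (2/3)(4.6)(0.167)² = 0.085526 kg m^2; centre at d = 0.22 m, so the parallel axis theorem gives I = 0.085526 + (4.6)(0.22)² = 0.30817 kg m^2.
Thin ring: I_cm = MR² = (1.45)(0.0507)² = 0.0037272 kg m^2; centre at d = 0.0743 m, so the parallel axis theorem gives I = 0.0037272 + (1.45)(0.0743)² = 0.011732 kg m^2.
Solid disk: I_cm = (1/2)MR² = (1/2)(3.02)(0.51)² = 0.39275 kg m^2; axis through the centre, so I = 0.39275 kg m^2.
Total I = 0.30817 + 0.011732 + 0.39275 = 0.71265 kg m^2.

0.713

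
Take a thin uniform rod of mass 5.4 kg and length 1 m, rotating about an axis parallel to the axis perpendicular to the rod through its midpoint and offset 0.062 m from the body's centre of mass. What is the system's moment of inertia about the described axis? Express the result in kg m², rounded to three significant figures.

I_cm = (1/12)ML² = (1/12)(5.4)(1)² = 0.45 kg m²; centre at d = 0.062 m, so the parallel axis theorem gives I = 0.45 + (5.4)(0.062)² = 0.47076 kg m².

0.471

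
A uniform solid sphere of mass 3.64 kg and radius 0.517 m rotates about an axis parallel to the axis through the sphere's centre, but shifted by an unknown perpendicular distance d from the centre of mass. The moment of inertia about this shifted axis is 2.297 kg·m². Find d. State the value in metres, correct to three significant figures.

About the centre-of-mass axis, I_cm = (2/5)MR² = (2/5)(3.64)(0.517)² = 0.38917 kg·m².
Parallel axis theorem: I = I_cm + Md², so Md² = 2.297 − 0.38917 = 1.9078 kg·m².
d = √(1.9078 / 3.64) = 0.72397 m.

0.724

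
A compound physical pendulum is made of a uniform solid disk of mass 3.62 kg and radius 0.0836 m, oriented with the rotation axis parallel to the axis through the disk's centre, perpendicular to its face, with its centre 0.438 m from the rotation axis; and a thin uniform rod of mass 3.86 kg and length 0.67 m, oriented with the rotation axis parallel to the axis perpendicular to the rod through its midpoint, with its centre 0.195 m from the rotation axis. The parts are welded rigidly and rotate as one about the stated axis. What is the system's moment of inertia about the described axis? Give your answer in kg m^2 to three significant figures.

0.998

Solid disk: I_cm = (1/2)MR² = (1/2)(3.62)(0.0836)² = 0.01265 kg m^2; centre at d = 0.438 m, so I = I_cm + Md² gives I = 0.01265 + (3.62)(0.438)² = 0.70713 kg m^2.
Thin rod: I_cm = (1/12)ML² = (1/12)(3.86)(0.67)² = 0.1444 kg m^2; centre at d = 0.195 m, so I = I_cm + Md² gives I = 0.1444 + (3.86)(0.195)² = 0.29117 kg m^2.
Total I = 0.70713 + 0.29117 = 0.9983 kg m^2.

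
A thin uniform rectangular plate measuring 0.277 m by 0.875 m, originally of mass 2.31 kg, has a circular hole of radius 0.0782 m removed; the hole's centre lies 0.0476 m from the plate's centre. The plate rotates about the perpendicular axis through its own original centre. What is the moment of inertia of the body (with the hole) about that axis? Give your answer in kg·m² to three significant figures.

Unpierced body about its centre: I₀ = (1/12)M(a²+b²) = (1/12)(2.31)[(0.277)² + (0.875)²] = 0.16215 kg·m².
The removed disk has mass m = M·πr²/(ab) = (2.31)·π(0.0782)²/(0.277·0.875) = 0.1831 kg (same uniform areal density).
Its moment of inertia about the rotation axis (parallel-axis theorem): I_hole = (1/2)mr² + md² = (1/2)(0.1831)(0.0782)² + (0.1831)(0.0476)² = 0.00097471 kg·m².
Treating the hole as negative mass, I = I₀ − I_hole = 0.16215 − 0.00097471 = 0.16118 kg·m².

0.161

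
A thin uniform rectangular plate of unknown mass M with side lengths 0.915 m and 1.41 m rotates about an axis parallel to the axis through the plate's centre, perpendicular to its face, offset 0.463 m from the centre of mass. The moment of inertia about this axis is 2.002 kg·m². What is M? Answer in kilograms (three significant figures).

4.45

I = I_cm + Md² = (1/12)M(a²+b²) + Md² = M·[0.0833333·[(0.915)² + (1.41)²] + (0.463)²] = M·0.44981.
So M = 2.002 / 0.44981 = 4.4507 kg.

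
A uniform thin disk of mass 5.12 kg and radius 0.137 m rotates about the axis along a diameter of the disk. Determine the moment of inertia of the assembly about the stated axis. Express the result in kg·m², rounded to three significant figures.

0.0240

I_cm = (1/4)MR² = (1/4)(5.12)(0.137)² = 0.024024 kg·m²; axis through the centre, so I = 0.024024 kg·m².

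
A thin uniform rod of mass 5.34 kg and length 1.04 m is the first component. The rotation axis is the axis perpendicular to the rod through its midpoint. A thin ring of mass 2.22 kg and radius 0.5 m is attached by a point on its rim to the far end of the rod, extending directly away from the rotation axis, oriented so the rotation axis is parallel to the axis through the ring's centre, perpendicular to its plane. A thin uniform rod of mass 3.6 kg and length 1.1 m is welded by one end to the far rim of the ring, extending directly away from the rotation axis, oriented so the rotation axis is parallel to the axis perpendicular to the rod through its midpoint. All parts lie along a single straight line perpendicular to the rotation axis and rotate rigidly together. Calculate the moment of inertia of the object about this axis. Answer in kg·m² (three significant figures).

19.1

Thin rod: I_cm = (1/12)ML² = (1/12)(5.34)(1.04)² = 0.48131 kg·m²; axis through the centre, so I = 0.48131 kg·m².
Thin ring: I_cm = MR² = (2.22)(0.5)² = 0.555 kg·m²; centre at d = 0.52 + 0.5 = 1.02 m, so I = I_cm + Md² gives I = 0.555 + (2.22)(1.02)² = 2.8647 kg·m².
Thin rod: I_cm = (1/12)ML² = (1/12)(3.6)(1.1)² = 0.363 kg·m²; centre at d = 0.52 + 0.5 + 0.5 + 0.55 = 2.07 m, so I = I_cm + Md² gives I = 0.363 + (3.6)(2.07)² = 15.789 kg·m².
Total I = 0.48131 + 2.8647 + 15.789 = 19.135 kg·m².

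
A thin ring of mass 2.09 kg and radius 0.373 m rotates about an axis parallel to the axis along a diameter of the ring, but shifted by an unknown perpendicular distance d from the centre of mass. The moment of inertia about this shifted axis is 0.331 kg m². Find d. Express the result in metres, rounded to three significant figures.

0.298

About the centre-of-mass axis, I_cm = (1/2)MR² = (1/2)(2.09)(0.373)² = 0.14539 kg m².
Parallel axis theorem: I = I_cm + Md², so Md² = 0.331 − 0.14539 = 0.18561 kg m².
d = √(0.18561 / 2.09) = 0.29801 m.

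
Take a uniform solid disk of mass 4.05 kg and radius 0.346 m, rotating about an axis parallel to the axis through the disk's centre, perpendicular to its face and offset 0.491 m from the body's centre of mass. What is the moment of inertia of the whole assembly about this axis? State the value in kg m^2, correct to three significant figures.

1.22

I_cm = (1/2)MR² = (1/2)(4.05)(0.346)² = 0.24242 kg m^2; centre at d = 0.491 m, so I = I_cm + Md² gives I = 0.24242 + (4.05)(0.491)² = 1.2188 kg m^2.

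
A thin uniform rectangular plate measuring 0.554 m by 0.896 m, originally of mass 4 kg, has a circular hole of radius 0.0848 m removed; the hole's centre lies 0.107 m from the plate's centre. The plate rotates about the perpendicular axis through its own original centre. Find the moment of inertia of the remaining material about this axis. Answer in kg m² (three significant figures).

0.367

Unpierced body about its centre: I₀ = (1/12)M(a²+b²) = (1/12)(4)[(0.554)² + (0.896)²] = 0.36991 kg m².
The removed disk has mass m = M·πr²/(ab) = (4)·π(0.0848)²/(0.554·0.896) = 0.18205 kg (same uniform areal density).
Its moment of inertia about the rotation axis (parallel-axis theorem): I_hole = (1/2)mr² + md² = (1/2)(0.18205)(0.0848)² + (0.18205)(0.107)² = 0.0027388 kg m².
Treating the hole as negative mass, I = I₀ − I_hole = 0.36991 − 0.0027388 = 0.36717 kg m².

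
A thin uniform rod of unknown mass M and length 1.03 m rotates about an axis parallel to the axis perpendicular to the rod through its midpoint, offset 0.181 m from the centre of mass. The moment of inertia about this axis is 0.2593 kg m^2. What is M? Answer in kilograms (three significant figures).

2.14

I = I_cm + Md² = (1/12)ML² + Md² = M·[0.0833333·(1.03)² + (0.181)²] = M·0.12117.
So M = 0.2593 / 0.12117 = 2.14 kg.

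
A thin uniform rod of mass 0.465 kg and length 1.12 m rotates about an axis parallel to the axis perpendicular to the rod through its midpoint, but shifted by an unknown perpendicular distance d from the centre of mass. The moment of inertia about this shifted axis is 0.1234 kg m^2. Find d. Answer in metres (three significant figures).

0.401

About the centre-of-mass axis, I_cm = (1/12)ML² = (1/12)(0.465)(1.12)² = 0.048608 kg m^2.
Parallel axis theorem: I = I_cm + Md², so Md² = 0.1234 − 0.048608 = 0.074792 kg m^2.
d = √(0.074792 / 0.465) = 0.40105 m.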